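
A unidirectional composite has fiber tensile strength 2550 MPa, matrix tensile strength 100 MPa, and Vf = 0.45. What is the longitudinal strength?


sigma_1 = sigma_f*Vf + sigma_m*(1-Vf) = 2550*0.45 + 100*0.55 = 1202.5 MPa

1202.5 MPa


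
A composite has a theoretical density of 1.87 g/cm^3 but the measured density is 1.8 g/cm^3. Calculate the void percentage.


Void% = (rho_theo - rho_actual)/rho_theo * 100 = (1.87 - 1.8)/1.87 * 100 = 3.74%

3.74%


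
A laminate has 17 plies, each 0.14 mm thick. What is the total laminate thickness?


h = n * t_ply = 17 * 0.14 = 2.38 mm

2.38 mm


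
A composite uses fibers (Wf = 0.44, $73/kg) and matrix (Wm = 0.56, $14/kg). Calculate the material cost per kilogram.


Cost = cost_f*Wf + cost_m*Wm = 73*0.44 + 14*0.56 = $39.96/kg

$39.96/kg


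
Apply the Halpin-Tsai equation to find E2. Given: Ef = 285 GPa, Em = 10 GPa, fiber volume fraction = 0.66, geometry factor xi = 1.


eta = (Ef/Em - 1)/(Ef/Em + xi) = (28.5 - 1)/(28.5 + 1) = 0.9322
E2 = Em*(1+xi*eta*Vf)/(1-eta*Vf) = 41.98 GPa

41.98 GPa


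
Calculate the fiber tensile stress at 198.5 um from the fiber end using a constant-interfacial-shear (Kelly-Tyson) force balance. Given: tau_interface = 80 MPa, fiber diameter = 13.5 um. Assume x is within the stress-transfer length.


Force balance: sigma_f * (pi*d^2/4) = tau * (pi*d) * x  ->  sigma_f = 4 * tau * x / d
sigma_f = 4 * 80 * 198.5 / 13.5 = 4705.2 MPa

4705.2 MPa


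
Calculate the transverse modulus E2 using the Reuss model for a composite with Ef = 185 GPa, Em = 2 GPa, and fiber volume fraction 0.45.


1/E2 = Vf/Ef + (1-Vf)/Em = 0.45/185 + 0.55/2
E2 = 3.6 GPa

3.6 GPa


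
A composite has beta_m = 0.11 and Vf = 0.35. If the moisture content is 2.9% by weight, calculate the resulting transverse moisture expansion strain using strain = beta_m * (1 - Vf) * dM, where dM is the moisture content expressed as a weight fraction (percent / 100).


dM = 2.9/100 = 0.029
strain = beta_m * (1-Vf) * dM = 0.11 * 0.65 * 0.029 = 0.0020735

0.0020735


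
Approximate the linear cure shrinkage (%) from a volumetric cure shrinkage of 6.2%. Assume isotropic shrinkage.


Linear shrinkage ≈ vol_shrink/3 = 6.2/3 = 2.067%

2.067%


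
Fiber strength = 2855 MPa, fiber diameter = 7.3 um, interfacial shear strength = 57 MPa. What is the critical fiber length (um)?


Lc = sigma_f * d / (2 * tau_i) = 2855 * 7.3 / (2 * 57) = 182.8 um

182.8 um


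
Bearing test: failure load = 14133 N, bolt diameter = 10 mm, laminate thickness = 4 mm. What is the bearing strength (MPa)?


sigma_br = F/(d*h) = 14133/(10*4) = 353.3 MPa

353.3 MPa


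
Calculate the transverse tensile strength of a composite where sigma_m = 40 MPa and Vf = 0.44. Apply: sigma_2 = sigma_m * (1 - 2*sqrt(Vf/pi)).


factor = 1 - 2*sqrt(0.44/pi) = 0.2515
sigma_2 = 40 * 0.2515 = 10.06 MPa

10.06 MPa


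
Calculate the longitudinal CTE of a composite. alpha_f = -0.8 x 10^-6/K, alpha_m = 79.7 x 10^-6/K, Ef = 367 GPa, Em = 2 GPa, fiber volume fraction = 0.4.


E1 = Ef*Vf + Em*(1-Vf) = 148.0
alpha_1 = (alpha_f*Ef*Vf + alpha_m*Em*(1-Vf))/E1 = -0.15 x 10^-6/K

-0.15 x 10^-6/K


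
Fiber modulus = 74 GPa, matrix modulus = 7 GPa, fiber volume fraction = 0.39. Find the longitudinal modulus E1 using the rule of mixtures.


E1 = Ef*Vf + Em*(1-Vf) = 74*0.39 + 7*0.61 = 33.13 GPa

33.13 GPa


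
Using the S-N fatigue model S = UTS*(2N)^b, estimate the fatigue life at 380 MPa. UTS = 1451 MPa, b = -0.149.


N = 0.5 * (S/UTS)^(1/b) = 0.5 * (380/1451)^(1/-0.149) = 4020.0413 cycles

4020.0413 cycles


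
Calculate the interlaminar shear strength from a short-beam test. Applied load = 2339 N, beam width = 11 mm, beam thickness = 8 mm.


ILSS = 3F/(4bh) = 3*2339/(4*11*8) = 19.93 MPa

19.93 MPa


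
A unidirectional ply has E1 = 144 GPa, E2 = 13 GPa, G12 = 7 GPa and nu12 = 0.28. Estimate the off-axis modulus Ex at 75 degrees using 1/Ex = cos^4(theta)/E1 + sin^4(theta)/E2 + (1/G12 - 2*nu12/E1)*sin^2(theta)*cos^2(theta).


cos^4(75) = 0.004487, sin^4(75) = 0.870513, sin^2(75)*cos^2(75) = 0.0625
1/G12 - 2*nu12/E1 = 1/7 - 2*0.28/144 = 0.138968 GPa^-1
1/Ex = 0.004487/144 + 0.870513/13 + 0.138968*0.0625 = 0.0756792 GPa^-1
Ex = 13.21 GPa

13.21 GPa


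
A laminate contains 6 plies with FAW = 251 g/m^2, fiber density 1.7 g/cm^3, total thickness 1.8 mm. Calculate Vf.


Vf = n * FAW / (rho_f * h * 1000) = 6 * 251 / (1.7 * 1.8 * 1000) = 0.4922

0.4922


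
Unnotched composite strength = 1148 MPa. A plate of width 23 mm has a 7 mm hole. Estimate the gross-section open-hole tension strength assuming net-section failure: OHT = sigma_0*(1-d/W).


OHT = sigma_0*(1-d/W) = 1148*(1-7/23) = 798.6 MPa

798.6 MPa


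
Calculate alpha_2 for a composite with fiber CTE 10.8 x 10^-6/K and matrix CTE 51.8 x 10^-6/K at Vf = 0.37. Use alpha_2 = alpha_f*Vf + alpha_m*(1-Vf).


alpha_2 = alpha_f*Vf + alpha_m*(1-Vf) = 10.8*0.37 + 51.8*0.63 = 36.6 x 10^-6/K

36.6 x 10^-6/K


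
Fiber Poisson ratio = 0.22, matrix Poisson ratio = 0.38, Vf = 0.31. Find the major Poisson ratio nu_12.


nu_12 = nu_f*Vf + nu_m*(1-Vf) = 0.22*0.31 + 0.38*0.69 = 0.3304

0.3304


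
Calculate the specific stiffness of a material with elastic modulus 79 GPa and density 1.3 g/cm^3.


Specific stiffness = E/rho = 79/1.3 = 60.8 GPa/(g/cm^3)

60.8 GPa/(g/cm^3)


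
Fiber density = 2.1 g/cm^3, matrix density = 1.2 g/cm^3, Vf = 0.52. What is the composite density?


rho_c = rho_f*Vf + rho_m*(1-Vf) = 2.1*0.52 + 1.2*0.48 = 1.668 g/cm^3

1.668 g/cm^3


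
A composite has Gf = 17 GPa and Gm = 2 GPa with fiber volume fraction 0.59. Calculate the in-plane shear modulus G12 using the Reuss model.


1/G12 = Vf/Gf + (1-Vf)/Gm = 0.59/17 + 0.41/2
G12 = 4.17 GPa

4.17 GPa


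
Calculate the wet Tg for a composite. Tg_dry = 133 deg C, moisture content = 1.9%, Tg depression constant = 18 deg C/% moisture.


Tg_wet = Tg_dry - k*moisture = 133 - 18*1.9 = 98.8 deg C

98.8 deg C


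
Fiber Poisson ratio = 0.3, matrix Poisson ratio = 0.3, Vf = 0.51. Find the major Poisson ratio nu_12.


nu_12 = nu_f*Vf + nu_m*(1-Vf) = 0.3*0.51 + 0.3*0.49 = 0.3

0.3


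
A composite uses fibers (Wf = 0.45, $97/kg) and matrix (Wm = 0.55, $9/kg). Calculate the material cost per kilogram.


Cost = cost_f*Wf + cost_m*Wm = 97*0.45 + 9*0.55 = $48.6/kg

$48.6/kg


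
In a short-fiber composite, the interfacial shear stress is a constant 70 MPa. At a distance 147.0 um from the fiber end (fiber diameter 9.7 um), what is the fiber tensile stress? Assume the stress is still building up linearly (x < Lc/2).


Force balance: sigma_f * (pi*d^2/4) = tau * (pi*d) * x  ->  sigma_f = 4 * tau * x / d
sigma_f = 4 * 70 * 147.0 / 9.7 = 4243.3 MPa

4243.3 MPa


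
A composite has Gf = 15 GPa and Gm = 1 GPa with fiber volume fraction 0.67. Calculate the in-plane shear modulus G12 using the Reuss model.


1/G12 = Vf/Gf + (1-Vf)/Gm = 0.67/15 + 0.33/1
G12 = 2.67 GPa

2.67 GPa


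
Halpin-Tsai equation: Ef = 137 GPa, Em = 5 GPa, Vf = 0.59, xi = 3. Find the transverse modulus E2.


eta = (Ef/Em - 1)/(Ef/Em + xi) = (27.4 - 1)/(27.4 + 3) = 0.8684
E2 = Em*(1+xi*eta*Vf)/(1-eta*Vf) = 26.01 GPa

26.01 GPa


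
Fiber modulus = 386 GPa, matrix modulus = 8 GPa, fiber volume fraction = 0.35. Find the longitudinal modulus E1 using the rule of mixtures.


E1 = Ef*Vf + Em*(1-Vf) = 386*0.35 + 8*0.65 = 140.3 GPa

140.3 GPa


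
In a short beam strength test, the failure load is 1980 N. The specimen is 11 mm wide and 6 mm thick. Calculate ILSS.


ILSS = 3F/(4bh) = 3*1980/(4*11*6) = 22.5 MPa

22.5 MPa


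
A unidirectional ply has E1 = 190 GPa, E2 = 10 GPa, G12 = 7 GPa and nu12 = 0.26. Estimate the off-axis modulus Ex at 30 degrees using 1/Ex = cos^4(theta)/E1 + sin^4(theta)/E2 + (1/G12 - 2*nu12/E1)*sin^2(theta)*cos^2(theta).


cos^4(30) = 0.5625, sin^4(30) = 0.0625, sin^2(30)*cos^2(30) = 0.1875
1/G12 - 2*nu12/E1 = 1/7 - 2*0.26/190 = 0.14012 GPa^-1
1/Ex = 0.5625/190 + 0.0625/10 + 0.14012*0.1875 = 0.0354831 GPa^-1
Ex = 28.18 GPa

28.18 GPa


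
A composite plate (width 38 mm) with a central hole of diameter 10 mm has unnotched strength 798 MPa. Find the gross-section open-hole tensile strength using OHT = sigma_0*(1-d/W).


OHT = sigma_0*(1-d/W) = 798*(1-10/38) = 588.0 MPa

588.0 MPa


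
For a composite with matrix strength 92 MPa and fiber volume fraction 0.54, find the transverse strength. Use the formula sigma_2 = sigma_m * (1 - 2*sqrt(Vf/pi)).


factor = 1 - 2*sqrt(0.54/pi) = 0.1708
sigma_2 = 92 * 0.1708 = 15.71 MPa

15.71 MPa


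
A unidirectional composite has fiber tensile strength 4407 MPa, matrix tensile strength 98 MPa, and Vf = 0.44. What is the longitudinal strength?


sigma_1 = sigma_f*Vf + sigma_m*(1-Vf) = 4407*0.44 + 98*0.56 = 1994.0 MPa

1994.0 MPa


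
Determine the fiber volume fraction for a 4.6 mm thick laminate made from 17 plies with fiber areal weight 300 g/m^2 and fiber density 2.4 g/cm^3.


Vf = n * FAW / (rho_f * h * 1000) = 17 * 300 / (2.4 * 4.6 * 1000) = 0.462

0.462


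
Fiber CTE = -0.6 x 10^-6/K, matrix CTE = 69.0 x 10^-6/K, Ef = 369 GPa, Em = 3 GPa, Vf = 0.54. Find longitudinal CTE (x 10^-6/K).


E1 = Ef*Vf + Em*(1-Vf) = 200.64
alpha_1 = (alpha_f*Ef*Vf + alpha_m*Em*(1-Vf))/E1 = -0.12 x 10^-6/K

-0.12 x 10^-6/K


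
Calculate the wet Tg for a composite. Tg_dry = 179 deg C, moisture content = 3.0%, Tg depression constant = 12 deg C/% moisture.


Tg_wet = Tg_dry - k*moisture = 179 - 12*3.0 = 143.0 deg C

143.0 deg C


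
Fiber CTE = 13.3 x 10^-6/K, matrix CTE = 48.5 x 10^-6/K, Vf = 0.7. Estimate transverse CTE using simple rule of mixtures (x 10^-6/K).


alpha_2 = alpha_f*Vf + alpha_m*(1-Vf) = 13.3*0.7 + 48.5*0.3 = 23.9 x 10^-6/K

23.9 x 10^-6/K


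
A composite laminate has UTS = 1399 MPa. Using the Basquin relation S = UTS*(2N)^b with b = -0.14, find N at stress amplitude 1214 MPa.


N = 0.5 * (S/UTS)^(1/b) = 0.5 * (1214/1399)^(1/-0.14) = 1.3771 cycles

1.3771 cycles


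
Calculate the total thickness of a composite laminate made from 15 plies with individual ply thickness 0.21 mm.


h = n * t_ply = 15 * 0.21 = 3.15 mm

3.15 mm


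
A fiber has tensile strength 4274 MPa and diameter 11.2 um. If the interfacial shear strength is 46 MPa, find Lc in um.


Lc = sigma_f * d / (2 * tau_i) = 4274 * 11.2 / (2 * 46) = 520.3 um

520.3 um


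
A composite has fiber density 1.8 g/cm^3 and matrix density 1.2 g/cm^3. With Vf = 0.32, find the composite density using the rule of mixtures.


rho_c = rho_f*Vf + rho_m*(1-Vf) = 1.8*0.32 + 1.2*0.68 = 1.392 g/cm^3

1.392 g/cm^3


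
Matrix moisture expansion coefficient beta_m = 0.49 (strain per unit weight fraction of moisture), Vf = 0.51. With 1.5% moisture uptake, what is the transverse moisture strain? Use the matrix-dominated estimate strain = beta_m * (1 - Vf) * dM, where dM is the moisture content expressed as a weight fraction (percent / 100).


dM = 1.5/100 = 0.015
strain = beta_m * (1-Vf) * dM = 0.49 * 0.49 * 0.015 = 0.0036015

0.0036015


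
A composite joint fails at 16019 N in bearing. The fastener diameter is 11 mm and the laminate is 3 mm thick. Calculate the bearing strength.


sigma_br = F/(d*h) = 16019/(11*3) = 485.4 MPa

485.4 MPa


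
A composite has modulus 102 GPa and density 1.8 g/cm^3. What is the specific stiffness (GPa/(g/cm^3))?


Specific stiffness = E/rho = 102/1.8 = 56.7 GPa/(g/cm^3)

56.7 GPa/(g/cm^3)


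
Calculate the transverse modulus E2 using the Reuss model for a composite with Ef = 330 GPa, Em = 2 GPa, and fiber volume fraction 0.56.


1/E2 = Vf/Ef + (1-Vf)/Em = 0.56/330 + 0.44/2
E2 = 4.51 GPa

4.51 GPa


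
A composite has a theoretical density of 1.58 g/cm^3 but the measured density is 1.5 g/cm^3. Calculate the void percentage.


Void% = (rho_theo - rho_actual)/rho_theo * 100 = (1.58 - 1.5)/1.58 * 100 = 5.06%

5.06%


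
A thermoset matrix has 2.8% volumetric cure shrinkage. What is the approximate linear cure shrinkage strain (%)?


Linear shrinkage ≈ vol_shrink/3 = 2.8/3 = 0.933%

0.933%


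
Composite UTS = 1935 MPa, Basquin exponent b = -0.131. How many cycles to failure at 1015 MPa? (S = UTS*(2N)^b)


N = 0.5 * (S/UTS)^(1/b) = 0.5 * (1015/1935)^(1/-0.131) = 68.8676 cycles

68.8676 cycles


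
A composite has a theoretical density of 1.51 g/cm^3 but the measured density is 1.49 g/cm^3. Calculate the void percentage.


Void% = (rho_theo - rho_actual)/rho_theo * 100 = (1.51 - 1.49)/1.51 * 100 = 1.32%

1.32%


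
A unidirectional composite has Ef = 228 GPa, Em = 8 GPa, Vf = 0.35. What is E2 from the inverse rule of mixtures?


1/E2 = Vf/Ef + (1-Vf)/Em = 0.35/228 + 0.65/8
E2 = 12.08 GPa

12.08 GPa


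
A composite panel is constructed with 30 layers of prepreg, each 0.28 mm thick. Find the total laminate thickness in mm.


h = n * t_ply = 30 * 0.28 = 8.4 mm

8.4 mm


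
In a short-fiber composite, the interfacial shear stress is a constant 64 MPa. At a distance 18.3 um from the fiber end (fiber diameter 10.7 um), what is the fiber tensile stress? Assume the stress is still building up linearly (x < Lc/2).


Force balance: sigma_f * (pi*d^2/4) = tau * (pi*d) * x  ->  sigma_f = 4 * tau * x / d
sigma_f = 4 * 64 * 18.3 / 10.7 = 437.8 MPa

437.8 MPa


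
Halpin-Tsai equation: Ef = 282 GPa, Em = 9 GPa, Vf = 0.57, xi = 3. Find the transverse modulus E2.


eta = (Ef/Em - 1)/(Ef/Em + xi) = (31.3333 - 1)/(31.3333 + 3) = 0.8835
E2 = Em*(1+xi*eta*Vf)/(1-eta*Vf) = 45.52 GPa

45.52 GPa


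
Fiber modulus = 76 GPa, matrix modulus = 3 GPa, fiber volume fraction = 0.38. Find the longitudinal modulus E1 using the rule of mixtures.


E1 = Ef*Vf + Em*(1-Vf) = 76*0.38 + 3*0.62 = 30.74 GPa

30.74 GPa


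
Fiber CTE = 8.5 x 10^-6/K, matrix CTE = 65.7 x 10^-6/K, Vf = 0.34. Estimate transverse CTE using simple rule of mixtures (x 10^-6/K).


alpha_2 = alpha_f*Vf + alpha_m*(1-Vf) = 8.5*0.34 + 65.7*0.66 = 46.3 x 10^-6/K

46.3 x 10^-6/K


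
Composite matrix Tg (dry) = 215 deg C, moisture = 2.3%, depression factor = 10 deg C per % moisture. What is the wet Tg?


Tg_wet = Tg_dry - k*moisture = 215 - 10*2.3 = 192.0 deg C

192.0 deg C


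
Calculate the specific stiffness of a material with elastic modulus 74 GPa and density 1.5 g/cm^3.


Specific stiffness = E/rho = 74/1.5 = 49.3 GPa/(g/cm^3)

49.3 GPa/(g/cm^3)


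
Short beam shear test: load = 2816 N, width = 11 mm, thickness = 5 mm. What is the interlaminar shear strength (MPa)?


ILSS = 3F/(4bh) = 3*2816/(4*11*5) = 38.4 MPa

38.4 MPa


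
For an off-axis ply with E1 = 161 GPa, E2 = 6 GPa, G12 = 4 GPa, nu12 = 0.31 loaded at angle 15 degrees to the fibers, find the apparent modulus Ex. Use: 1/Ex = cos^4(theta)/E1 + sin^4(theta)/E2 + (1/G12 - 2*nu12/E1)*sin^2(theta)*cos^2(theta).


cos^4(15) = 0.870513, sin^4(15) = 0.004487, sin^2(15)*cos^2(15) = 0.0625
1/G12 - 2*nu12/E1 = 1/4 - 2*0.31/161 = 0.246149 GPa^-1
1/Ex = 0.870513/161 + 0.004487/6 + 0.246149*0.0625 = 0.0215391 GPa^-1
Ex = 46.43 GPa

46.43 GPa


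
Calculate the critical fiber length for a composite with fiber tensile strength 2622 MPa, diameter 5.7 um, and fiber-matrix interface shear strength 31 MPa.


Lc = sigma_f * d / (2 * tau_i) = 2622 * 5.7 / (2 * 31) = 241.1 um

241.1 um


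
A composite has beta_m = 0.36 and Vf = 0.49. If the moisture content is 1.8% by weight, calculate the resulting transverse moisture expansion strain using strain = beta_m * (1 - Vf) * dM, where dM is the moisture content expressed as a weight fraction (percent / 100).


dM = 1.8/100 = 0.018
strain = beta_m * (1-Vf) * dM = 0.36 * 0.51 * 0.018 = 0.0033048

0.0033048


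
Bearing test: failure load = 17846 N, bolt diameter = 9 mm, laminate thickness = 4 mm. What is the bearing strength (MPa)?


sigma_br = F/(d*h) = 17846/(9*4) = 495.7 MPa

495.7 MPa


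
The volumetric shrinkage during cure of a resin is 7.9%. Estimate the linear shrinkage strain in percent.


Linear shrinkage ≈ vol_shrink/3 = 7.9/3 = 2.633%

2.633%


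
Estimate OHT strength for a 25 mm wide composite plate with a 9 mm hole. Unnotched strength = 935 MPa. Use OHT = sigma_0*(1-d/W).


OHT = sigma_0*(1-d/W) = 935*(1-9/25) = 598.4 MPa

598.4 MPa


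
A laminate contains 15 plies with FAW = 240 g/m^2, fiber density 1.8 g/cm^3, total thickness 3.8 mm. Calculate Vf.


Vf = n * FAW / (rho_f * h * 1000) = 15 * 240 / (1.8 * 3.8 * 1000) = 0.5263

0.5263


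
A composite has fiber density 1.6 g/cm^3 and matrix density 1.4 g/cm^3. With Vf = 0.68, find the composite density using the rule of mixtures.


rho_c = rho_f*Vf + rho_m*(1-Vf) = 1.6*0.68 + 1.4*0.32 = 1.536 g/cm^3

1.536 g/cm^3


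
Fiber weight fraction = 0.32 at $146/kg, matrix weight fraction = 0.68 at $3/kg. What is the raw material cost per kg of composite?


Cost = cost_f*Wf + cost_m*Wm = 146*0.32 + 3*0.68 = $48.76/kg

$48.76/kg


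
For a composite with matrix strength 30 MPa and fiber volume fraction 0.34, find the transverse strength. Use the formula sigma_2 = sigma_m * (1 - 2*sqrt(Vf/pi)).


factor = 1 - 2*sqrt(0.34/pi) = 0.342
sigma_2 = 30 * 0.342 = 10.26 MPa

10.26 MPa


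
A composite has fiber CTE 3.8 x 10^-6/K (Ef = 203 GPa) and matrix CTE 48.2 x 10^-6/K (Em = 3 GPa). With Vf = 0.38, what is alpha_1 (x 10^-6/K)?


E1 = Ef*Vf + Em*(1-Vf) = 79.0
alpha_1 = (alpha_f*Ef*Vf + alpha_m*Em*(1-Vf))/E1 = 4.85 x 10^-6/K

4.85 x 10^-6/K


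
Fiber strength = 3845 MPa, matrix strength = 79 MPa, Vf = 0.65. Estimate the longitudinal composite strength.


sigma_1 = sigma_f*Vf + sigma_m*(1-Vf) = 3845*0.65 + 79*0.35 = 2526.9 MPa

2526.9 MPa


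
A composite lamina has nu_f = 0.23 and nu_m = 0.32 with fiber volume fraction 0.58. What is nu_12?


nu_12 = nu_f*Vf + nu_m*(1-Vf) = 0.23*0.58 + 0.32*0.42 = 0.2678

0.2678


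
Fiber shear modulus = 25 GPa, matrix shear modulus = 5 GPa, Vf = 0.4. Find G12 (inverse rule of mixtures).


1/G12 = Vf/Gf + (1-Vf)/Gm = 0.4/25 + 0.6/5
G12 = 7.35 GPa

7.35 GPa


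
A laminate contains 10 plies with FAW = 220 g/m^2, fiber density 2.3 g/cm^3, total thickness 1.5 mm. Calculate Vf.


Vf = n * FAW / (rho_f * h * 1000) = 10 * 220 / (2.3 * 1.5 * 1000) = 0.6377

0.6377


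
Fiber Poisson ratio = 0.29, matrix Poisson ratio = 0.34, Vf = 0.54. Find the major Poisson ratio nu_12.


nu_12 = nu_f*Vf + nu_m*(1-Vf) = 0.29*0.54 + 0.34*0.46 = 0.313

0.313


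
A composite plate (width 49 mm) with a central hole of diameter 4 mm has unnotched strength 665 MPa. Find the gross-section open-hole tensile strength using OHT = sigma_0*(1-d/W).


OHT = sigma_0*(1-d/W) = 665*(1-4/49) = 610.7 MPa

610.7 MPa


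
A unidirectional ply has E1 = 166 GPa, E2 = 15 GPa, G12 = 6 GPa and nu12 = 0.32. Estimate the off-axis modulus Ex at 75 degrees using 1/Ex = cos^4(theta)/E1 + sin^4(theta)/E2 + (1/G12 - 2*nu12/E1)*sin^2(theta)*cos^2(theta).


cos^4(75) = 0.004487, sin^4(75) = 0.870513, sin^2(75)*cos^2(75) = 0.0625
1/G12 - 2*nu12/E1 = 1/6 - 2*0.32/166 = 0.162811 GPa^-1
1/Ex = 0.004487/166 + 0.870513/15 + 0.162811*0.0625 = 0.0682369 GPa^-1
Ex = 14.65 GPa

14.65 GPa


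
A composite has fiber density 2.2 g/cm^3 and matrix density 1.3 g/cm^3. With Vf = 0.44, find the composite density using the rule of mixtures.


rho_c = rho_f*Vf + rho_m*(1-Vf) = 2.2*0.44 + 1.3*0.56 = 1.696 g/cm^3

1.696 g/cm^3


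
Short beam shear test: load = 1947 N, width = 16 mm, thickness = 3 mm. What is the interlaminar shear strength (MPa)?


ILSS = 3F/(4bh) = 3*1947/(4*16*3) = 30.42 MPa

30.42 MPa


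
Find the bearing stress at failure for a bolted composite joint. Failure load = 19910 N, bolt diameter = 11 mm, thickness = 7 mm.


sigma_br = F/(d*h) = 19910/(11*7) = 258.6 MPa

258.6 MPa


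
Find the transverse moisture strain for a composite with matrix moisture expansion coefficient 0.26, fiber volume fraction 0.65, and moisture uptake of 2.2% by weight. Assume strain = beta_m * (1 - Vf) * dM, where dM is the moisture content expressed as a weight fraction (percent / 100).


dM = 2.2/100 = 0.022
strain = beta_m * (1-Vf) * dM = 0.26 * 0.35 * 0.022 = 0.002002

0.002002


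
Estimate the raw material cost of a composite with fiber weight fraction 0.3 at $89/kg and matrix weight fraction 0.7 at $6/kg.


Cost = cost_f*Wf + cost_m*Wm = 89*0.3 + 6*0.7 = $30.9/kg

$30.9/kg


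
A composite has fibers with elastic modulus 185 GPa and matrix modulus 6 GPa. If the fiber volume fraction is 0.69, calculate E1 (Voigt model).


E1 = Ef*Vf + Em*(1-Vf) = 185*0.69 + 6*0.31 = 129.51 GPa

129.51 GPa


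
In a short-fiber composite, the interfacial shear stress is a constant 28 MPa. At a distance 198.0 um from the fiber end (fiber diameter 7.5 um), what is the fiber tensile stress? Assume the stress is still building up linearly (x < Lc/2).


Force balance: sigma_f * (pi*d^2/4) = tau * (pi*d) * x  ->  sigma_f = 4 * tau * x / d
sigma_f = 4 * 28 * 198.0 / 7.5 = 2956.8 MPa

2956.8 MPa


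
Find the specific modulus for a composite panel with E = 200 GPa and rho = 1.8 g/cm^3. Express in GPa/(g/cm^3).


Specific stiffness = E/rho = 200/1.8 = 111.1 GPa/(g/cm^3)

111.1 GPa/(g/cm^3)


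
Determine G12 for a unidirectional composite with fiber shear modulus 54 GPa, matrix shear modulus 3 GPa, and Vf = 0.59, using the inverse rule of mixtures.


1/G12 = Vf/Gf + (1-Vf)/Gm = 0.59/54 + 0.41/3
G12 = 6.78 GPa

6.78 GPa


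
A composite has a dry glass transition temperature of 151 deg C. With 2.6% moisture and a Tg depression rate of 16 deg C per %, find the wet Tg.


Tg_wet = Tg_dry - k*moisture = 151 - 16*2.6 = 109.4 deg C

109.4 deg C


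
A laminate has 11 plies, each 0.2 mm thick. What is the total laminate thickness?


h = n * t_ply = 11 * 0.2 = 2.2 mm

2.2 mm


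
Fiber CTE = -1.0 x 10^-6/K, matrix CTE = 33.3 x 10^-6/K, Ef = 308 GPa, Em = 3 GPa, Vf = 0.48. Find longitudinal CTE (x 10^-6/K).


E1 = Ef*Vf + Em*(1-Vf) = 149.4
alpha_1 = (alpha_f*Ef*Vf + alpha_m*Em*(1-Vf))/E1 = -0.64 x 10^-6/K

-0.64 x 10^-6/K


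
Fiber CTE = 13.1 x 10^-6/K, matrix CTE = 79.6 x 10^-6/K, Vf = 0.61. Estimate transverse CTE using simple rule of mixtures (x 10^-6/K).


alpha_2 = alpha_f*Vf + alpha_m*(1-Vf) = 13.1*0.61 + 79.6*0.39 = 39.0 x 10^-6/K

39.0 x 10^-6/K


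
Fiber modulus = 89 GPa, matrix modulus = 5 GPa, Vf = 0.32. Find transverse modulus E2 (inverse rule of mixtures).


1/E2 = Vf/Ef + (1-Vf)/Em = 0.32/89 + 0.68/5
E2 = 7.16 GPa

7.16 GPa


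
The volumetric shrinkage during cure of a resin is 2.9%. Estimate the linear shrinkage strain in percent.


Linear shrinkage ≈ vol_shrink/3 = 2.9/3 = 0.967%

0.967%


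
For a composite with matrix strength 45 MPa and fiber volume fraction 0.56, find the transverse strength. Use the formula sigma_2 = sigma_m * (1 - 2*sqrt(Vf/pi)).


factor = 1 - 2*sqrt(0.56/pi) = 0.1556
sigma_2 = 45 * 0.1556 = 7.0 MPa

7.0 MPa


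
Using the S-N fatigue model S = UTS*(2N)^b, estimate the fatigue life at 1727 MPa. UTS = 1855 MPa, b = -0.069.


N = 0.5 * (S/UTS)^(1/b) = 0.5 * (1727/1855)^(1/-0.069) = 1.4093 cycles

1.4093 cycles


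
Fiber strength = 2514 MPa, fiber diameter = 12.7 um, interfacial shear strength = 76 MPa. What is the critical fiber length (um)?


Lc = sigma_f * d / (2 * tau_i) = 2514 * 12.7 / (2 * 76) = 210.1 um

210.1 um


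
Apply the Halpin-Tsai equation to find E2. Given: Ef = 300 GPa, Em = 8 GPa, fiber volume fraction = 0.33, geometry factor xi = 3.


eta = (Ef/Em - 1)/(Ef/Em + xi) = (37.5 - 1)/(37.5 + 3) = 0.9012
E2 = Em*(1+xi*eta*Vf)/(1-eta*Vf) = 21.55 GPa

21.55 GPa


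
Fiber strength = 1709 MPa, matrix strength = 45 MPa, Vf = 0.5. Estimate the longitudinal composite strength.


sigma_1 = sigma_f*Vf + sigma_m*(1-Vf) = 1709*0.5 + 45*0.5 = 877.0 MPa

877.0 MPa


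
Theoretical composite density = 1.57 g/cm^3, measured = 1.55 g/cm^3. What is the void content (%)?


Void% = (rho_theo - rho_actual)/rho_theo * 100 = (1.57 - 1.55)/1.57 * 100 = 1.27%

1.27%


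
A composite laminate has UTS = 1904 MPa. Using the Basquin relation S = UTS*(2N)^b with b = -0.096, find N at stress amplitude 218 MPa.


N = 0.5 * (S/UTS)^(1/b) = 0.5 * (218/1904)^(1/-0.096) = 3.1860e+09 cycles

3.1860e+09 cycles


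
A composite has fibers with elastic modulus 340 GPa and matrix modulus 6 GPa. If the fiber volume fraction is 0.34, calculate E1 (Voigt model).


E1 = Ef*Vf + Em*(1-Vf) = 340*0.34 + 6*0.66 = 119.56 GPa

119.56 GPa


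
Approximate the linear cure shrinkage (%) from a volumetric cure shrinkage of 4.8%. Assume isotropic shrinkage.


Linear shrinkage ≈ vol_shrink/3 = 4.8/3 = 1.6%

1.6%


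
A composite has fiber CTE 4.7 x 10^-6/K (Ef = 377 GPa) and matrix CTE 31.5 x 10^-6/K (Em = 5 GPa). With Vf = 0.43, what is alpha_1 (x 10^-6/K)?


E1 = Ef*Vf + Em*(1-Vf) = 164.96
alpha_1 = (alpha_f*Ef*Vf + alpha_m*Em*(1-Vf))/E1 = 5.16 x 10^-6/K

5.16 x 10^-6/K


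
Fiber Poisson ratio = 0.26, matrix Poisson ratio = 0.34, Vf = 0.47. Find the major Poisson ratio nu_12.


nu_12 = nu_f*Vf + nu_m*(1-Vf) = 0.26*0.47 + 0.34*0.53 = 0.3024

0.3024


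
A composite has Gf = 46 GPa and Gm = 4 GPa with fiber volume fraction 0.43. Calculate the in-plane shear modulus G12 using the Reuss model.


1/G12 = Vf/Gf + (1-Vf)/Gm = 0.43/46 + 0.57/4
G12 = 6.59 GPa

6.59 GPa


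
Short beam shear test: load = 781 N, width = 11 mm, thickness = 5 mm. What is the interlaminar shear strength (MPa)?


ILSS = 3F/(4bh) = 3*781/(4*11*5) = 10.65 MPa

10.65 MPa


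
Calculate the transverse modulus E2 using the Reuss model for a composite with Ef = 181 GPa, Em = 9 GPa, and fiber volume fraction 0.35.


1/E2 = Vf/Ef + (1-Vf)/Em = 0.35/181 + 0.65/9
E2 = 13.49 GPa

13.49 GPa


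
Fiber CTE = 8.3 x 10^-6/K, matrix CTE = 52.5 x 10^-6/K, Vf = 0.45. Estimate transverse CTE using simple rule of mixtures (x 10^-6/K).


alpha_2 = alpha_f*Vf + alpha_m*(1-Vf) = 8.3*0.45 + 52.5*0.55 = 32.6 x 10^-6/K

32.6 x 10^-6/K


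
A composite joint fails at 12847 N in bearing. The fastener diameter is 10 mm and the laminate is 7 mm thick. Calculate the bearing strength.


sigma_br = F/(d*h) = 12847/(10*7) = 183.5 MPa

183.5 MPa


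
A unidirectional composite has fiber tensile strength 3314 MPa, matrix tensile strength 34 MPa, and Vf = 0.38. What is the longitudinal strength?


sigma_1 = sigma_f*Vf + sigma_m*(1-Vf) = 3314*0.38 + 34*0.62 = 1280.4 MPa

1280.4 MPa


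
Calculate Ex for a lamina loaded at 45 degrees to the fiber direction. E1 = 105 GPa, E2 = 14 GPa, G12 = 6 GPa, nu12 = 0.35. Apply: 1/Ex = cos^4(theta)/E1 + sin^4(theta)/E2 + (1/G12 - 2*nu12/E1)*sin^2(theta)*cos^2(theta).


cos^4(45) = 0.25, sin^4(45) = 0.25, sin^2(45)*cos^2(45) = 0.25
1/G12 - 2*nu12/E1 = 1/6 - 2*0.35/105 = 0.16 GPa^-1
1/Ex = 0.25/105 + 0.25/14 + 0.16*0.25 = 0.0602381 GPa^-1
Ex = 16.6 GPa

16.6 GPa


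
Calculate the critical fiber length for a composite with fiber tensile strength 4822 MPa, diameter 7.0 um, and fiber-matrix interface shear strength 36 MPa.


Lc = sigma_f * d / (2 * tau_i) = 4822 * 7.0 / (2 * 36) = 468.8 um

468.8 um


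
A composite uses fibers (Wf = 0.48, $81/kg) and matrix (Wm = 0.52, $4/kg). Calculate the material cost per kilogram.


Cost = cost_f*Wf + cost_m*Wm = 81*0.48 + 4*0.52 = $40.96/kg

$40.96/kg


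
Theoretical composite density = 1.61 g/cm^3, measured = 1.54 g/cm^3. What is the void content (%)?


Void% = (rho_theo - rho_actual)/rho_theo * 100 = (1.61 - 1.54)/1.61 * 100 = 4.35%

4.35%


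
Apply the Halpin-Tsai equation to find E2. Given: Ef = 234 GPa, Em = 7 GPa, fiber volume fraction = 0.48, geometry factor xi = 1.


eta = (Ef/Em - 1)/(Ef/Em + xi) = (33.4286 - 1)/(33.4286 + 1) = 0.9419
E2 = Em*(1+xi*eta*Vf)/(1-eta*Vf) = 18.55 GPa

18.55 GPa


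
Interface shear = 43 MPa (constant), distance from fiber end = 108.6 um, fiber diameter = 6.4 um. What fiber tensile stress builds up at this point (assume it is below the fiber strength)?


Force balance: sigma_f * (pi*d^2/4) = tau * (pi*d) * x  ->  sigma_f = 4 * tau * x / d
sigma_f = 4 * 43 * 108.6 / 6.4 = 2918.6 MPa

2918.6 MPa


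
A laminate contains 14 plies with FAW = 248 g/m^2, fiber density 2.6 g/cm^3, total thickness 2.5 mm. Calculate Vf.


Vf = n * FAW / (rho_f * h * 1000) = 14 * 248 / (2.6 * 2.5 * 1000) = 0.5342

0.5342


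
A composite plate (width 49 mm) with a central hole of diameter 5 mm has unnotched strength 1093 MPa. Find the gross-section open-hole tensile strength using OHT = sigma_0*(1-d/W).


OHT = sigma_0*(1-d/W) = 1093*(1-5/49) = 981.5 MPa

981.5 MPa


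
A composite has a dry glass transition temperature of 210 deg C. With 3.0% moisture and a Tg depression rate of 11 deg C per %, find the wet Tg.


Tg_wet = Tg_dry - k*moisture = 210 - 11*3.0 = 177.0 deg C

177.0 deg C


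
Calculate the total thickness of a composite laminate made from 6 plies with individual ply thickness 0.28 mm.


h = n * t_ply = 6 * 0.28 = 1.68 mm

1.68 mm


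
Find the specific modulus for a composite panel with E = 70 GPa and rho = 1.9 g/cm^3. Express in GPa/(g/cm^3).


Specific stiffness = E/rho = 70/1.9 = 36.8 GPa/(g/cm^3)

36.8 GPa/(g/cm^3)


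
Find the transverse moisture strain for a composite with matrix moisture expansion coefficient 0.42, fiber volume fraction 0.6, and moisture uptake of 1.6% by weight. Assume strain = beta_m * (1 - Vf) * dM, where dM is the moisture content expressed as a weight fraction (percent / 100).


dM = 1.6/100 = 0.016
strain = beta_m * (1-Vf) * dM = 0.42 * 0.4 * 0.016 = 0.002688

0.002688


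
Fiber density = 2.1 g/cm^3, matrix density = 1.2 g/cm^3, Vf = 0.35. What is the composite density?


rho_c = rho_f*Vf + rho_m*(1-Vf) = 2.1*0.35 + 1.2*0.65 = 1.515 g/cm^3

1.515 g/cm^3


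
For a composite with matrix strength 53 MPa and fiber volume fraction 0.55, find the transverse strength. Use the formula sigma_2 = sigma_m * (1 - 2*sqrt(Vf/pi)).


factor = 1 - 2*sqrt(0.55/pi) = 0.1632
sigma_2 = 53 * 0.1632 = 8.65 MPa

8.65 MPa


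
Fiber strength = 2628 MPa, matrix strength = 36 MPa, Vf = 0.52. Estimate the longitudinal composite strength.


sigma_1 = sigma_f*Vf + sigma_m*(1-Vf) = 2628*0.52 + 36*0.48 = 1383.8 MPa

1383.8 MPa


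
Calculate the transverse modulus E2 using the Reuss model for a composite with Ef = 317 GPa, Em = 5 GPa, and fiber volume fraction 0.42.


1/E2 = Vf/Ef + (1-Vf)/Em = 0.42/317 + 0.58/5
E2 = 8.52 GPa

8.52 GPa


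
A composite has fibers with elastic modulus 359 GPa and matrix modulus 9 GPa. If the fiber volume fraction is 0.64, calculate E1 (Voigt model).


E1 = Ef*Vf + Em*(1-Vf) = 359*0.64 + 9*0.36 = 233.0 GPa

233.0 GPa


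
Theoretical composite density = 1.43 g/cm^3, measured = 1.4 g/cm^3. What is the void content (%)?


Void% = (rho_theo - rho_actual)/rho_theo * 100 = (1.43 - 1.4)/1.43 * 100 = 2.1%

2.1%


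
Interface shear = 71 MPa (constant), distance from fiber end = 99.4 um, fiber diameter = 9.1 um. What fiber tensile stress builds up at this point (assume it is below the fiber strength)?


Force balance: sigma_f * (pi*d^2/4) = tau * (pi*d) * x  ->  sigma_f = 4 * tau * x / d
sigma_f = 4 * 71 * 99.4 / 9.1 = 3102.2 MPa

3102.2 MPa


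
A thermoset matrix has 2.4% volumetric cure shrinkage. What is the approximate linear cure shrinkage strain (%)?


Linear shrinkage ≈ vol_shrink/3 = 2.4/3 = 0.8%

0.8%


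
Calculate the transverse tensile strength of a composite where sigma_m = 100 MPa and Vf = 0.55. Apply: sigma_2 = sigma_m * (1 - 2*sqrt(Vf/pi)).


factor = 1 - 2*sqrt(0.55/pi) = 0.1632
sigma_2 = 100 * 0.1632 = 16.32 MPa

16.32 MPa


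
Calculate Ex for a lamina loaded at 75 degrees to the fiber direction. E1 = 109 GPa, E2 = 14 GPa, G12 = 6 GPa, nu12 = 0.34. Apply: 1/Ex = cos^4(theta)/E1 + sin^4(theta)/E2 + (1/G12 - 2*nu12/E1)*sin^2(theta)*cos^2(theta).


cos^4(75) = 0.004487, sin^4(75) = 0.870513, sin^2(75)*cos^2(75) = 0.0625
1/G12 - 2*nu12/E1 = 1/6 - 2*0.34/109 = 0.160428 GPa^-1
1/Ex = 0.004487/109 + 0.870513/14 + 0.160428*0.0625 = 0.0722474 GPa^-1
Ex = 13.84 GPa

13.84 GPa


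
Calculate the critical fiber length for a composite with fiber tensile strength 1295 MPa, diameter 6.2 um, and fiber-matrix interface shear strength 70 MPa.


Lc = sigma_f * d / (2 * tau_i) = 1295 * 6.2 / (2 * 70) = 57.4 um

57.4 um


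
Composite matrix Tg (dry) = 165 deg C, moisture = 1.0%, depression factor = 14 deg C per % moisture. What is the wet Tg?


Tg_wet = Tg_dry - k*moisture = 165 - 14*1.0 = 151.0 deg C

151.0 deg C


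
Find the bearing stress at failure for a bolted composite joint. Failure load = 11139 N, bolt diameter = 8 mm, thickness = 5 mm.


sigma_br = F/(d*h) = 11139/(8*5) = 278.5 MPa

278.5 MPa


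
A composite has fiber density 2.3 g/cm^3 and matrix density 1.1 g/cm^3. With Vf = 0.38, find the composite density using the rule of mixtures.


rho_c = rho_f*Vf + rho_m*(1-Vf) = 2.3*0.38 + 1.1*0.62 = 1.556 g/cm^3

1.556 g/cm^3


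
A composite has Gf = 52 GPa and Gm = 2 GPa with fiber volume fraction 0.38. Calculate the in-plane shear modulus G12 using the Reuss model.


1/G12 = Vf/Gf + (1-Vf)/Gm = 0.38/52 + 0.62/2
G12 = 3.15 GPa

3.15 GPa


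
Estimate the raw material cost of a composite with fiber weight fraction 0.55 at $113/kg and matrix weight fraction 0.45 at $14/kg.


Cost = cost_f*Wf + cost_m*Wm = 113*0.55 + 14*0.45 = $68.45/kg

$68.45/kg


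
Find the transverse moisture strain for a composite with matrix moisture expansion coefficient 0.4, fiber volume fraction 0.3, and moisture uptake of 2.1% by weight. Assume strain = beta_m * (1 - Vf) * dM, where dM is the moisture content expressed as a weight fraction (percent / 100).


dM = 2.1/100 = 0.021
strain = beta_m * (1-Vf) * dM = 0.4 * 0.7 * 0.021 = 0.00588

0.00588


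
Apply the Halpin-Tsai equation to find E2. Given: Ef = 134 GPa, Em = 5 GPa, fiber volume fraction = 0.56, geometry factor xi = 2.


eta = (Ef/Em - 1)/(Ef/Em + xi) = (26.8 - 1)/(26.8 + 2) = 0.8958
E2 = Em*(1+xi*eta*Vf)/(1-eta*Vf) = 20.1 GPa

20.1 GPa


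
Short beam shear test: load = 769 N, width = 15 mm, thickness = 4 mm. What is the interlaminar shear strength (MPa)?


ILSS = 3F/(4bh) = 3*769/(4*15*4) = 9.61 MPa

9.61 MPa


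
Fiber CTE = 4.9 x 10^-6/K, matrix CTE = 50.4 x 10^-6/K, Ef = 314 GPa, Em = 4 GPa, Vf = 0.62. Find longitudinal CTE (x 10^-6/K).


E1 = Ef*Vf + Em*(1-Vf) = 196.2
alpha_1 = (alpha_f*Ef*Vf + alpha_m*Em*(1-Vf))/E1 = 5.25 x 10^-6/K

5.25 x 10^-6/K


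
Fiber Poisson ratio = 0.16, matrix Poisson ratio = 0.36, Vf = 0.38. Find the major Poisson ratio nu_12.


nu_12 = nu_f*Vf + nu_m*(1-Vf) = 0.16*0.38 + 0.36*0.62 = 0.284

0.284


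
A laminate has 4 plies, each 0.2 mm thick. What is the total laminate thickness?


h = n * t_ply = 4 * 0.2 = 0.8 mm

0.8 mm


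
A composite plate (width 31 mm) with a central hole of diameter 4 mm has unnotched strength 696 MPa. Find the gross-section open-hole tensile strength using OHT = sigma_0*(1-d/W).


OHT = sigma_0*(1-d/W) = 696*(1-4/31) = 606.2 MPa

606.2 MPa


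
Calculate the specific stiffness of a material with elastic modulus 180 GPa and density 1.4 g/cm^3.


Specific stiffness = E/rho = 180/1.4 = 128.6 GPa/(g/cm^3)

128.6 GPa/(g/cm^3)


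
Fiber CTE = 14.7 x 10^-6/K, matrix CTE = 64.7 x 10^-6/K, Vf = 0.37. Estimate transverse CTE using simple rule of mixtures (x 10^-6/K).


alpha_2 = alpha_f*Vf + alpha_m*(1-Vf) = 14.7*0.37 + 64.7*0.63 = 46.2 x 10^-6/K

46.2 x 10^-6/K


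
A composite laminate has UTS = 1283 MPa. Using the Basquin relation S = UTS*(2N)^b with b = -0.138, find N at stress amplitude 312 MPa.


N = 0.5 * (S/UTS)^(1/b) = 0.5 * (312/1283)^(1/-0.138) = 14085.3472 cycles

14085.3472 cycles


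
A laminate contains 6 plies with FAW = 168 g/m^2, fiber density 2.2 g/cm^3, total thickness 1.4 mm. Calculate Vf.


Vf = n * FAW / (rho_f * h * 1000) = 6 * 168 / (2.2 * 1.4 * 1000) = 0.3273

0.3273


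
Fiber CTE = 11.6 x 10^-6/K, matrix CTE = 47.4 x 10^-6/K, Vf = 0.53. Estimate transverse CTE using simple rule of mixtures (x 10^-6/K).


alpha_2 = alpha_f*Vf + alpha_m*(1-Vf) = 11.6*0.53 + 47.4*0.47 = 28.4 x 10^-6/K

28.4 x 10^-6/K


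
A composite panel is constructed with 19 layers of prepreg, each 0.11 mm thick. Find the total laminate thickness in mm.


h = n * t_ply = 19 * 0.11 = 2.09 mm

2.09 mm


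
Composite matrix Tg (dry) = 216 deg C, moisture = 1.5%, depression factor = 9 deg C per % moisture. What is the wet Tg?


Tg_wet = Tg_dry - k*moisture = 216 - 9*1.5 = 202.5 deg C

202.5 deg C


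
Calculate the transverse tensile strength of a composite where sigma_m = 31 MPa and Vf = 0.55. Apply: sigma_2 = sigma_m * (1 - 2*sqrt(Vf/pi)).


factor = 1 - 2*sqrt(0.55/pi) = 0.1632
sigma_2 = 31 * 0.1632 = 5.06 MPa

5.06 MPa


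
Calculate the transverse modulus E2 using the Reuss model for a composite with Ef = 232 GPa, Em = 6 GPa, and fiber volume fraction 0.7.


1/E2 = Vf/Ef + (1-Vf)/Em = 0.7/232 + 0.3/6
E2 = 18.86 GPa

18.86 GPa


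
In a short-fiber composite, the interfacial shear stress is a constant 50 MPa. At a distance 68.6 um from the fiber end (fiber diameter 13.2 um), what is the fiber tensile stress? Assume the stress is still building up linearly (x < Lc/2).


Force balance: sigma_f * (pi*d^2/4) = tau * (pi*d) * x  ->  sigma_f = 4 * tau * x / d
sigma_f = 4 * 50 * 68.6 / 13.2 = 1039.4 MPa

1039.4 MPa


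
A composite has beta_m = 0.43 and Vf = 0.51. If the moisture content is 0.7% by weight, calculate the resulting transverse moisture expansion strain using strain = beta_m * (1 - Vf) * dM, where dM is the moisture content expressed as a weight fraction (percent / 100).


dM = 0.7/100 = 0.007
strain = beta_m * (1-Vf) * dM = 0.43 * 0.49 * 0.007 = 0.0014749

0.0014749


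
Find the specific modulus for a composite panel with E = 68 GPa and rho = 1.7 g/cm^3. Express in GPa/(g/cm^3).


Specific stiffness = E/rho = 68/1.7 = 40.0 GPa/(g/cm^3)

40.0 GPa/(g/cm^3)


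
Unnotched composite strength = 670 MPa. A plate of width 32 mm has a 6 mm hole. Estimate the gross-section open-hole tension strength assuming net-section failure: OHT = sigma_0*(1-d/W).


OHT = sigma_0*(1-d/W) = 670*(1-6/32) = 544.4 MPa

544.4 MPa


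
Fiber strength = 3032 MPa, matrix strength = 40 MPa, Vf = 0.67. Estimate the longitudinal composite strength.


sigma_1 = sigma_f*Vf + sigma_m*(1-Vf) = 3032*0.67 + 40*0.33 = 2044.6 MPa

2044.6 MPa


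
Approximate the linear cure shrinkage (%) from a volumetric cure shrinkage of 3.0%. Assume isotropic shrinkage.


Linear shrinkage ≈ vol_shrink/3 = 3.0/3 = 1.0%

1.0%


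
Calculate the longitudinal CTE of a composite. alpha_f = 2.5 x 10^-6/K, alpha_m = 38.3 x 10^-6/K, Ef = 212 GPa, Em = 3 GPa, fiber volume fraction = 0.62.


E1 = Ef*Vf + Em*(1-Vf) = 132.58
alpha_1 = (alpha_f*Ef*Vf + alpha_m*Em*(1-Vf))/E1 = 2.81 x 10^-6/K

2.81 x 10^-6/K


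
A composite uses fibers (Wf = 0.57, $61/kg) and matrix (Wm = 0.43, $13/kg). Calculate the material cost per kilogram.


Cost = cost_f*Wf + cost_m*Wm = 61*0.57 + 13*0.43 = $40.36/kg

$40.36/kg


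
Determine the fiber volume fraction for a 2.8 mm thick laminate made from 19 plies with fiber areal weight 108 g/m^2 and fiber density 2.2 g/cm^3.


Vf = n * FAW / (rho_f * h * 1000) = 19 * 108 / (2.2 * 2.8 * 1000) = 0.3331

0.3331


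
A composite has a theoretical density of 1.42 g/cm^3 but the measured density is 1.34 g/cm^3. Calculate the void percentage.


Void% = (rho_theo - rho_actual)/rho_theo * 100 = (1.42 - 1.34)/1.42 * 100 = 5.63%

5.63%


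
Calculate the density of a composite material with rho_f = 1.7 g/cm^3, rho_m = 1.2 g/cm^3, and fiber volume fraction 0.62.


rho_c = rho_f*Vf + rho_m*(1-Vf) = 1.7*0.62 + 1.2*0.38 = 1.51 g/cm^3

1.51 g/cm^3
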